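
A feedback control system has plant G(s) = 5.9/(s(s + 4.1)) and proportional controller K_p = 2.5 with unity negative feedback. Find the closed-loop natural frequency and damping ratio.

1 + K_p·G(s) = 0 gives s² + 4.1s + 14.75 = 0.
So ω_n² = 14.75 ⇒ ω_n = 3.841 rad/s, and ζ = 4.1/(2ω_n) = 0.534.

ω_n = 3.84 rad/s, ζ = 0.534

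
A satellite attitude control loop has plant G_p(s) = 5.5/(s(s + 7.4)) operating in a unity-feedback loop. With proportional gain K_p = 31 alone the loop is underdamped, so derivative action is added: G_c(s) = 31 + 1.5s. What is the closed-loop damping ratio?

ζ = 0.599

Forward path: (31 + 1.5s)·5.5/(s(s+7.4)). The closed-loop characteristic equation is s² + (7.4 + 5.5·1.5)s + 5.5·31 = 0.
That is s² + 15.65s + 170.5 = 0, so ω_n = 13.06 rad/s and ζ = 15.65/(2·13.06) = 0.5993.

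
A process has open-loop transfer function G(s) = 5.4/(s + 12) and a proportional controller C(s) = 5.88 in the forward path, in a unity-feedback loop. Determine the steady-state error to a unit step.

The loop is type 0. Static position error constant K_pos = C(0)·G(0) = 5.88·0.45 = 2.646.
Steady-state error to a unit step: e_ss = 1/(1+K_pos) = 1/3.646 = 0.274.

0.274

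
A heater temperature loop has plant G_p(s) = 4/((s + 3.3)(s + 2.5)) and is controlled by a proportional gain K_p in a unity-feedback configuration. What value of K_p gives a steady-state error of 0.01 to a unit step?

K_p = 204

Steady-state error for a unit step on this type-0 loop is 1/(1 + K_p·G_p(0)).
G_p(0) = 0.4848. Require 1/(1 + K_p·0.4848) = 0.01, so 1 + 0.4848·K_p = 100.
K_p = (100 − 1)/0.4848 = 204.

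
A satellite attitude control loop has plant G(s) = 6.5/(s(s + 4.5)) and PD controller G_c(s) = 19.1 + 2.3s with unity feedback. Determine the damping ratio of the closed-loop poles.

Forward path: (19.1 + 2.3s)·6.5/(s(s+4.5)). The closed-loop characteristic equation is s² + (4.5 + 6.5·2.3)s + 6.5·19.1 = 0.
That is s² + 19.45s + 124.2 = 0, so ω_n = 11.14 rad/s and ζ = 19.45/(2·11.14) = 0.8728.

ζ = 0.873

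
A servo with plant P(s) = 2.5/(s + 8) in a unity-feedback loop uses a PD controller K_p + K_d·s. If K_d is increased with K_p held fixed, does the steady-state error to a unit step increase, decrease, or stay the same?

At s = 0 the derivative term contributes nothing: C(0) = K_p regardless of K_d, so K_pos = K_p·P(0) and e_ss are unchanged.

unchanged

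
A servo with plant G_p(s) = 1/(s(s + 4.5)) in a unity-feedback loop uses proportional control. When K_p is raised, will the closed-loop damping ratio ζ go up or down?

ζ = 4.5/(2√(1K_p)); increasing K_p raises the denominator, so ζ falls.

decrease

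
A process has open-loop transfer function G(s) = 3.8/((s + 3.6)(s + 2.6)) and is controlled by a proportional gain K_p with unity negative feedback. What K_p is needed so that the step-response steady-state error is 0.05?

The loop is type 0, so e_ss(step) = 1/(1 + K_pos) with K_pos = K_p·G(0).
G(0) = 0.406. Require 1/(1 + K_p·0.406) = 0.05, so 1 + 0.406·K_p = 20.
K_p = (20 − 1)/0.406 = 46.8.

K_p = 46.8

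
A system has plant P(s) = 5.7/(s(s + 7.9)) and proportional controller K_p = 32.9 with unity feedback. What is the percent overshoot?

38.8%

The closed-loop denominator s² + 7.9s + 187.5 gives ω_n = √187.5 = 13.69 and ζ = 7.9/(2ω_n) = 0.2884.
%OS = 100·exp(−πζ/√(1−ζ²)) = 100·exp(−π·0.2884/√0.9168) = 38.8%.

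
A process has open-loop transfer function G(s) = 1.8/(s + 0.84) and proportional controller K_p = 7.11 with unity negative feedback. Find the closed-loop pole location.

Closed-loop transfer function: T(s) = K_p·G(s)/(1 + K_p·G(s)) = 12.8/(s + 0.84 + 12.8) = 12.8/(s + 13.64).
The closed-loop pole is at s = −13.64.

s = -13.64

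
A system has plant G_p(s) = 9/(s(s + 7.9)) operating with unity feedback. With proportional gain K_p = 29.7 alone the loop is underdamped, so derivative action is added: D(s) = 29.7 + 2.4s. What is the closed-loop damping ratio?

ζ = 0.902

Forward path: (29.7 + 2.4s)·9/(s(s+7.9)). The closed-loop characteristic equation is s² + (7.9 + 9·2.4)s + 9·29.7 = 0.
That is s² + 29.5s + 267.3 = 0, so ω_n = 16.35 rad/s and ζ = 29.5/(2·16.35) = 0.9022.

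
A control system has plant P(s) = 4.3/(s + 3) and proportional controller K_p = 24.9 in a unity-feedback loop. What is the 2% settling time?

T_s ≈ 0.0363 s

Closed-loop transfer function: T(s) = K_p·P(s)/(1 + K_p·P(s)) = 107.1/(s + 3 + 107.1) = 107.1/(s + 110.1).
Time constant τ = 1/110.1 = 0.009085 s, so the 2% settling time is about 4τ = 0.0363 s.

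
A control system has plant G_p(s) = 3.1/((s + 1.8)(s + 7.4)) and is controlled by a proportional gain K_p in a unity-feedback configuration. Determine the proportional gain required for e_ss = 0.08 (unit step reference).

The loop is type 0, so e_ss(step) = 1/(1 + K_pos) with K_pos = K_p·G_p(0).
G_p(0) = 0.2327. Require 1/(1 + K_p·0.2327) = 0.08, so 1 + 0.2327·K_p = 12.5.
K_p = (12.5 − 1)/0.2327 = 49.4.

K_p = 49.4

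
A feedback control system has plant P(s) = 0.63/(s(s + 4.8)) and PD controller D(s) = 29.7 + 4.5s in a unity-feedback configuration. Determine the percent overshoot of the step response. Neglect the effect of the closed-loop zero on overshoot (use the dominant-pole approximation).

0.275%

Forward path: (29.7 + 4.5s)·0.63/(s(s+4.8)). The closed-loop characteristic equation is s² + (4.8 + 0.63·4.5)s + 0.63·29.7 = 0.
That is s² + 7.635s + 18.71 = 0, so ω_n = 4.326 rad/s and ζ = 7.635/(2·4.326) = 0.8825.
%OS = 100·exp(−πζ/√(1−ζ²)) = 0.275%.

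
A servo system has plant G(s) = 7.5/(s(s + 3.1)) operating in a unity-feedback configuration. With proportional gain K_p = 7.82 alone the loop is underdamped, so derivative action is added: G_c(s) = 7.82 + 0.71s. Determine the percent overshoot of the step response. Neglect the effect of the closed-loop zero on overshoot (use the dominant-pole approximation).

12.6%

Forward path: (7.82 + 0.71s)·7.5/(s(s+3.1)). The closed-loop characteristic equation is s² + (3.1 + 7.5·0.71)s + 7.5·7.82 = 0.
That is s² + 8.425s + 58.65 = 0, so ω_n = 7.658 rad/s and ζ = 8.425/(2·7.658) = 0.5501.
%OS = 100·exp(−πζ/√(1−ζ²)) = 12.6%.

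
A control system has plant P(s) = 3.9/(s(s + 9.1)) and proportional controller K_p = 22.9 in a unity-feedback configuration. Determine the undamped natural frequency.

ω_n = 9.45 rad/s

1 + K_p·P(s) = 0 gives s² + 9.1s + 89.31 = 0.
So ω_n² = 89.31 ⇒ ω_n = 9.45 rad/s, and ζ = 9.1/(2ω_n) = 0.481.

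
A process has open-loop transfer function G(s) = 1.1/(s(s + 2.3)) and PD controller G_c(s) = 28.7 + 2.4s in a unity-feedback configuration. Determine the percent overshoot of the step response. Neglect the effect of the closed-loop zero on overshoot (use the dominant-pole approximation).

Forward path: (28.7 + 2.4s)·1.1/(s(s+2.3)). The closed-loop characteristic equation is s² + (2.3 + 1.1·2.4)s + 1.1·28.7 = 0.
That is s² + 4.94s + 31.57 = 0, so ω_n = 5.619 rad/s and ζ = 4.94/(2·5.619) = 0.4396.
%OS = 100·exp(−πζ/√(1−ζ²)) = 21.5%.

21.5%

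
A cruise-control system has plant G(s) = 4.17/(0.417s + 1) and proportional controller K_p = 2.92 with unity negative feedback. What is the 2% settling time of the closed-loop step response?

Closed loop: T(s) = K_p·G/(1+K_p·G) = 12.18/(0.417s + 1 + 12.18), with pole at s = −(1 + 12.18)/0.417 = −31.6.
τ = 1/31.6 = 0.03165 s, so 2% settling time ≈ 4τ = 0.127 s.

T_s ≈ 0.127 s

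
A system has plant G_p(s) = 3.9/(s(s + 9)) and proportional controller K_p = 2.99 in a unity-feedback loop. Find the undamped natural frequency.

ω_n = 3.41 rad/s

With unity feedback the closed-loop characteristic equation is s² + 9s + 2.99·3.9 = s² + 9s + 11.66 = 0.
Matching s² + 2ζω_n s + ω_n²: ω_n = √11.66 = 3.415 rad/s and 2ζω_n = 9, so ζ = 9/(2·3.415) = 1.32.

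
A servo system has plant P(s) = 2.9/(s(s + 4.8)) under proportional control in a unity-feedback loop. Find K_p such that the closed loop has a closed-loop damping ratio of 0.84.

K_p = 2.81

Closed-loop characteristic equation: s² + 4.8s + K_p·2.9 = 0.
So ω_n = √(2.9K_p) and 2ζω_n = 4.8, giving ζ = 4.8/(2√(2.9K_p)).
Setting ζ = 0.84: √(2.9K_p) = 4.8/(2·0.84) = 2.857, so K_p = 8.163/2.9 = 2.81.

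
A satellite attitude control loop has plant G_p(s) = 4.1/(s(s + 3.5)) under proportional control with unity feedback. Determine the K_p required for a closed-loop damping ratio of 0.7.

Closed-loop characteristic equation: s² + 3.5s + K_p·4.1 = 0.
So ω_n = √(4.1K_p) and 2ζω_n = 3.5, giving ζ = 3.5/(2√(4.1K_p)).
Setting ζ = 0.7: √(4.1K_p) = 3.5/(2·0.7) = 2.5, so K_p = 6.25/4.1 = 1.52.

K_p = 1.52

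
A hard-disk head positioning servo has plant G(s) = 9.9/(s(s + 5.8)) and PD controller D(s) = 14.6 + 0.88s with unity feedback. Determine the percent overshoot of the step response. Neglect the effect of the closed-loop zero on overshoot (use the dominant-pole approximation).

9.27%

Forward path: (14.6 + 0.88s)·9.9/(s(s+5.8)). The closed-loop characteristic equation is s² + (5.8 + 9.9·0.88)s + 9.9·14.6 = 0.
That is s² + 14.51s + 144.5 = 0, so ω_n = 12.02 rad/s and ζ = 14.51/(2·12.02) = 0.6035.
%OS = 100·exp(−πζ/√(1−ζ²)) = 9.27%.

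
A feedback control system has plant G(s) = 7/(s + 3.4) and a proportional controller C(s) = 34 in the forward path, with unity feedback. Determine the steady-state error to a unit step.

0.0141

The loop is type 0. Static position error constant K_pos = C(0)·G(0) = 34·2.059 = 70.
Steady-state error to a unit step: e_ss = 1/(1+K_pos) = 1/71 = 0.0141.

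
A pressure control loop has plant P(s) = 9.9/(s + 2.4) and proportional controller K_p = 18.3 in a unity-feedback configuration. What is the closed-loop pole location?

Closed-loop transfer function: T(s) = K_p·P(s)/(1 + K_p·P(s)) = 181.2/(s + 2.4 + 181.2) = 181.2/(s + 183.6).
The closed-loop pole is at s = −183.6.

s = -183.6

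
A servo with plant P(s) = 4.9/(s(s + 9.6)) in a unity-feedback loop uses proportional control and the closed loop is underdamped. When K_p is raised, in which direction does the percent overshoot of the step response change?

increase

ζ = 9.6/(2√(4.9K_p)) decreases as K_p grows; lower damping means more overshoot.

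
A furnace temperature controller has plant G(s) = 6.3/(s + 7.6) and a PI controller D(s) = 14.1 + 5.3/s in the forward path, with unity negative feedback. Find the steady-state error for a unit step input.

The open loop D(s)G(s) has a pole at the origin (type 1), so the static position error constant is infinite and e_ss = 1/(1+∞) = 0.

0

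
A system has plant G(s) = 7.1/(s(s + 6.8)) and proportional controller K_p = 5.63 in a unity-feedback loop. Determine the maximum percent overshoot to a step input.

Closed-loop characteristic equation: s² + 6.8s + 39.97 = 0, so ω_n = 6.322 rad/s and ζ = 6.8/(2·6.322) = 0.5378.
%OS = 100·exp(−πζ/√(1−ζ²)) = 100·exp(−π·0.5378/√0.7108) = 13.5%.

13.5%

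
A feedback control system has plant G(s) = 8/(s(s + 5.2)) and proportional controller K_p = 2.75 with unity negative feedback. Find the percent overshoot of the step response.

From 1 + K_pG(s) = 0: s² + 5.2s + 22 = 0 ⇒ ω_n = 4.69, ζ = 0.5543.
%OS = 100·exp(−πζ/√(1−ζ²)) = 100·exp(−π·0.5543/√0.6927) = 12.3%.

12.3%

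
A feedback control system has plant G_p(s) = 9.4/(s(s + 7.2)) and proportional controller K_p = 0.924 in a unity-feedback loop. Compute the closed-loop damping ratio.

ζ = 1.22

With unity feedback the closed-loop characteristic equation is s² + 7.2s + 0.924·9.4 = s² + 7.2s + 8.686 = 0.
Matching s² + 2ζω_n s + ω_n²: ω_n = √8.686 = 2.947 rad/s and 2ζω_n = 7.2, so ζ = 7.2/(2·2.947) = 1.22.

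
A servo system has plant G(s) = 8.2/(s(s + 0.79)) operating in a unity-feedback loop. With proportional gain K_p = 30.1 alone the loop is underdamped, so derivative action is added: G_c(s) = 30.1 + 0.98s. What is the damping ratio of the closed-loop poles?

ζ = 0.281

Forward path: (30.1 + 0.98s)·8.2/(s(s+0.79)). The closed-loop characteristic equation is s² + (0.79 + 8.2·0.98)s + 8.2·30.1 = 0.
That is s² + 8.826s + 246.8 = 0, so ω_n = 15.71 rad/s and ζ = 8.826/(2·15.71) = 0.2809.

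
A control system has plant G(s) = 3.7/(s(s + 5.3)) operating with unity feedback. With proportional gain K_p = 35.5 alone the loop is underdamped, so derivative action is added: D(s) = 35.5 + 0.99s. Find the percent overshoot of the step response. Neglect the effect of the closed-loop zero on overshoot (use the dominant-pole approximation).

26.3%

Forward path: (35.5 + 0.99s)·3.7/(s(s+5.3)). The closed-loop characteristic equation is s² + (5.3 + 3.7·0.99)s + 3.7·35.5 = 0.
That is s² + 8.963s + 131.3 = 0, so ω_n = 11.46 rad/s and ζ = 8.963/(2·11.46) = 0.391.
%OS = 100·exp(−πζ/√(1−ζ²)) = 26.3%.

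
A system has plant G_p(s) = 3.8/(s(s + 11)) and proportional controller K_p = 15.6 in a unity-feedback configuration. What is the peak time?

T_p = 0.583 s

Closed-loop characteristic equation: s² + 11s + 59.28 = 0, so ω_n = 7.699 rad/s and ζ = 11/(2·7.699) = 0.7143.
Damped frequency ω_d = ω_n√(1−ζ²) = 5.388 rad/s, so peak time T_p = π/ω_d = 0.583 s.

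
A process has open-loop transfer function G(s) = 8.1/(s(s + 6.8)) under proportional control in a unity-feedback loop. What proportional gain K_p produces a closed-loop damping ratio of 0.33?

Closed-loop characteristic equation: s² + 6.8s + K_p·8.1 = 0.
So ω_n = √(8.1K_p) and 2ζω_n = 6.8, giving ζ = 6.8/(2√(8.1K_p)).
Setting ζ = 0.33: √(8.1K_p) = 6.8/(2·0.33) = 10.3, so K_p = 106.2/8.1 = 13.1.

K_p = 13.1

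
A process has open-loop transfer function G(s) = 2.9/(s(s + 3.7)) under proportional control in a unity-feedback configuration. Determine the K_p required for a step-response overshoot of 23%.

From %OS = 100·exp(−πζ/√(1−ζ²)) = 23%, ζ = −ln(0.23)/√(π²+ln²(0.23)) = 0.4237.
Characteristic equation s² + 3.7s + 2.9K_p = 0 gives ζ = 3.7/(2√(2.9K_p)).
Setting ζ = 0.4237: √(2.9K_p) = 3.7/(2·0.4237) = 4.366, so K_p = 19.06/2.9 = 6.57.

K_p = 6.57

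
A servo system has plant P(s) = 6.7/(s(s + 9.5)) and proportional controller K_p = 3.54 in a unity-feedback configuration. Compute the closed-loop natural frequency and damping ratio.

With unity feedback the closed-loop characteristic equation is s² + 9.5s + 3.54·6.7 = s² + 9.5s + 23.72 = 0.
Matching s² + 2ζω_n s + ω_n²: ω_n = √23.72 = 4.87 rad/s and 2ζω_n = 9.5, so ζ = 9.5/(2·4.87) = 0.975.

ω_n = 4.87 rad/s, ζ = 0.975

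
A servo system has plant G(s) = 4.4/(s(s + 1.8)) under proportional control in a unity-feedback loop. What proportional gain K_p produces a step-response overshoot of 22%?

From %OS = 100·exp(−πζ/√(1−ζ²)) = 22%, ζ = −ln(0.22)/√(π²+ln²(0.22)) = 0.4342.
Characteristic equation s² + 1.8s + 4.4K_p = 0 gives ζ = 1.8/(2√(4.4K_p)).
Setting ζ = 0.4342: √(4.4K_p) = 1.8/(2·0.4342) = 2.073, so K_p = 4.297/4.4 = 0.977.

K_p = 0.977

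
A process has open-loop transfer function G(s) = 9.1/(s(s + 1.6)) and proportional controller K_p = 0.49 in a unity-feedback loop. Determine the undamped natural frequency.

The closed-loop denominator is s(s+1.6) + 0.49·9.1 = s² + 1.6s + 4.459.
So ω_n² = 4.459 ⇒ ω_n = 2.112 rad/s, and ζ = 1.6/(2ω_n) = 0.379.

ω_n = 2.11 rad/s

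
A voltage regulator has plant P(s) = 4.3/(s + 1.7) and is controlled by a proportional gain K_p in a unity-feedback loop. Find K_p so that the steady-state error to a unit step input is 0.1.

K_p = 3.56

Steady-state error for a unit step on this type-0 loop is 1/(1 + K_p·P(0)).
P(0) = 2.529. Require 1/(1 + K_p·2.529) = 0.1, so 1 + 2.529·K_p = 10.
K_p = (10 − 1)/2.529 = 3.56.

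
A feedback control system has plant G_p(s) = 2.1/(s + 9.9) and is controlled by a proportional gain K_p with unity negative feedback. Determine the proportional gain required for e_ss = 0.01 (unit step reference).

For a type-0 loop with proportional control, e_ss = 1/(1 + K_p·G_p(0)).
G_p(0) = 0.2121. Require 1/(1 + K_p·0.2121) = 0.01, so 1 + 0.2121·K_p = 100.
K_p = (100 − 1)/0.2121 = 467.

K_p = 467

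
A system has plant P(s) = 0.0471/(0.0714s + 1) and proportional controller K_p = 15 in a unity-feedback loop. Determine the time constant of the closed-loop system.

Closed loop: T(s) = K_p·P/(1+K_p·P) = 0.7065/(0.0714s + 1 + 0.7065), with pole at s = −(1 + 0.7065)/0.0714 = −23.9.
Closed-loop time constant τ = 1/23.9 = 0.0418 s.

τ = 0.0418 s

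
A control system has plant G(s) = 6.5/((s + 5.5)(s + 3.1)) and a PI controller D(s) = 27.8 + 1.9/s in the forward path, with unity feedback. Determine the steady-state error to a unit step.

The open loop D(s)G(s) has a pole at the origin (type 1), so the static position error constant is infinite and e_ss = 1/(1+∞) = 0.

0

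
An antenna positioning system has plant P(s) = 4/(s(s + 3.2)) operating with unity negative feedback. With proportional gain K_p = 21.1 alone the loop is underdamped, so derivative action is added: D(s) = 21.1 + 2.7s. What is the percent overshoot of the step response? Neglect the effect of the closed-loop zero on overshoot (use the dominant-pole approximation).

Forward path: (21.1 + 2.7s)·4/(s(s+3.2)). The closed-loop characteristic equation is s² + (3.2 + 4·2.7)s + 4·21.1 = 0.
That is s² + 14s + 84.4 = 0, so ω_n = 9.187 rad/s and ζ = 14/(2·9.187) = 0.762.
%OS = 100·exp(−πζ/√(1−ζ²)) = 2.48%.

2.48%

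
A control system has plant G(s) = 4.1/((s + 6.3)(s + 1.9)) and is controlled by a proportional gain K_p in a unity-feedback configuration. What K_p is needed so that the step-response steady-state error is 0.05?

Steady-state error for a unit step on this type-0 loop is 1/(1 + K_p·G(0)).
G(0) = 0.3425. Require 1/(1 + K_p·0.3425) = 0.05, so 1 + 0.3425·K_p = 20.
K_p = (20 − 1)/0.3425 = 55.5.

K_p = 55.5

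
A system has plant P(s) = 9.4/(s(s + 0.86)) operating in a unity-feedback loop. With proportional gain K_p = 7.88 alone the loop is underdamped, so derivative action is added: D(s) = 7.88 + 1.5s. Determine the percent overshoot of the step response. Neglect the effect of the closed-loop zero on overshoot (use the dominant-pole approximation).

0.401%

Forward path: (7.88 + 1.5s)·9.4/(s(s+0.86)). The closed-loop characteristic equation is s² + (0.86 + 9.4·1.5)s + 9.4·7.88 = 0.
That is s² + 14.96s + 74.07 = 0, so ω_n = 8.607 rad/s and ζ = 14.96/(2·8.607) = 0.8691.
%OS = 100·exp(−πζ/√(1−ζ²)) = 0.401%.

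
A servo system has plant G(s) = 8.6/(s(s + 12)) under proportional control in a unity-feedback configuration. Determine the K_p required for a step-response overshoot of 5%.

K_p = 8.79

From %OS = 100·exp(−πζ/√(1−ζ²)) = 5%, ζ = −ln(0.05)/√(π²+ln²(0.05)) = 0.6901.
Characteristic equation s² + 12s + 8.6K_p = 0 gives ζ = 12/(2√(8.6K_p)).
Setting ζ = 0.6901: √(8.6K_p) = 12/(2·0.6901) = 8.694, so K_p = 75.59/8.6 = 8.79.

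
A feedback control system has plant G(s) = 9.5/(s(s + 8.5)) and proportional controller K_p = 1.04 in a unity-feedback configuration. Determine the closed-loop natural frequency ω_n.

The closed-loop denominator is s(s+8.5) + 1.04·9.5 = s² + 8.5s + 9.88.
Matching s² + 2ζω_n s + ω_n²: ω_n = √9.88 = 3.143 rad/s and 2ζω_n = 8.5, so ζ = 8.5/(2·3.143) = 1.35.

ω_n = 3.14 rad/s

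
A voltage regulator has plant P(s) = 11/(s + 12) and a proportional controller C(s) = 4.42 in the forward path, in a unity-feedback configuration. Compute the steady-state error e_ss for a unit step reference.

0.198

The loop is type 0. Static position error constant K_pos = C(0)·P(0) = 4.42·0.9167 = 4.052.
Steady-state error to a unit step: e_ss = 1/(1+K_pos) = 1/5.052 = 0.198.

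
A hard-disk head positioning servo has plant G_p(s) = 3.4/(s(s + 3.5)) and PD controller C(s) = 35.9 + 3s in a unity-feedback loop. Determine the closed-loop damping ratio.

Forward path: (35.9 + 3s)·3.4/(s(s+3.5)). The closed-loop characteristic equation is s² + (3.5 + 3.4·3)s + 3.4·35.9 = 0.
That is s² + 13.7s + 122.1 = 0, so ω_n = 11.05 rad/s and ζ = 13.7/(2·11.05) = 0.62.

ζ = 0.62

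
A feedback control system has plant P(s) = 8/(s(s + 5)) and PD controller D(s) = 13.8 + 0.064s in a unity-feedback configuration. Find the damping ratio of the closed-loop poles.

Forward path: (13.8 + 0.064s)·8/(s(s+5)). The closed-loop characteristic equation is s² + (5 + 8·0.064)s + 8·13.8 = 0.
That is s² + 5.512s + 110.4 = 0, so ω_n = 10.51 rad/s and ζ = 5.512/(2·10.51) = 0.2623.

ζ = 0.262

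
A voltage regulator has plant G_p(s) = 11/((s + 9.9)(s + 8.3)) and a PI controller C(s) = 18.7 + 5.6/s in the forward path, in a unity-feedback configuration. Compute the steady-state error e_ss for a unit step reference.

0

The open loop C(s)G_p(s) has a pole at the origin (type 1), so the static position error constant is infinite and e_ss = 1/(1+∞) = 0.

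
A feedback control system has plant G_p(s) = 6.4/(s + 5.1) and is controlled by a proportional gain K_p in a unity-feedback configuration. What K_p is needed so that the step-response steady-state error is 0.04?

The loop is type 0, so e_ss(step) = 1/(1 + K_pos) with K_pos = K_p·G_p(0).
G_p(0) = 1.255. Require 1/(1 + K_p·1.255) = 0.04, so 1 + 1.255·K_p = 25.
K_p = (25 − 1)/1.255 = 19.1.

K_p = 19.1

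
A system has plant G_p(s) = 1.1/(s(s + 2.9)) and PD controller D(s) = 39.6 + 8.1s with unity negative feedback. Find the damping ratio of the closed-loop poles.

ζ = 0.895

Forward path: (39.6 + 8.1s)·1.1/(s(s+2.9)). The closed-loop characteristic equation is s² + (2.9 + 1.1·8.1)s + 1.1·39.6 = 0.
That is s² + 11.81s + 43.56 = 0, so ω_n = 6.6 rad/s and ζ = 11.81/(2·6.6) = 0.8947.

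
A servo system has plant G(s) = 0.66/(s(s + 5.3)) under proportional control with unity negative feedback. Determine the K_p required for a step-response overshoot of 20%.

From %OS = 100·exp(−πζ/√(1−ζ²)) = 20%, ζ = −ln(0.2)/√(π²+ln²(0.2)) = 0.4559.
Characteristic equation s² + 5.3s + 0.66K_p = 0 gives ζ = 5.3/(2√(0.66K_p)).
Setting ζ = 0.4559: √(0.66K_p) = 5.3/(2·0.4559) = 5.812, so K_p = 33.78/0.66 = 51.2.

K_p = 51.2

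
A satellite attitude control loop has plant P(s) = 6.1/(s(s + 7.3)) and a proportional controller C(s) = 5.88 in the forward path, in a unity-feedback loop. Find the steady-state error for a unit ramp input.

The loop has one pole at the origin (type 1). Velocity error constant K_v = lim_{s→0} s·C(s)P(s) = 5.88·6.1/7.3 = 4.913.
Steady-state error to a unit ramp: e_ss = 1/K_v = 0.204.

0.204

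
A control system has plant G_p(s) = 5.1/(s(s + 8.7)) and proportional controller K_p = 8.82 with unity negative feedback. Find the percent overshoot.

The closed-loop denominator s² + 8.7s + 44.98 gives ω_n = √44.98 = 6.707 and ζ = 8.7/(2ω_n) = 0.6486.
%OS = 100·exp(−πζ/√(1−ζ²)) = 100·exp(−π·0.6486/√0.5793) = 6.88%.

6.88%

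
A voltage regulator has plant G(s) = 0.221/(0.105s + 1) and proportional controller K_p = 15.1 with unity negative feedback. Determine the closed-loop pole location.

s = -41.31

Closed loop: T(s) = K_p·G/(1+K_p·G) = 3.337/(0.105s + 1 + 3.337), with pole at s = −(1 + 3.337)/0.105 = −41.31.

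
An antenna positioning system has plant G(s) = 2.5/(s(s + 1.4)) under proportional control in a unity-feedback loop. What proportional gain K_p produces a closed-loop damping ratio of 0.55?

Closed-loop characteristic equation: s² + 1.4s + K_p·2.5 = 0.
So ω_n = √(2.5K_p) and 2ζω_n = 1.4, giving ζ = 1.4/(2√(2.5K_p)).
Setting ζ = 0.55: √(2.5K_p) = 1.4/(2·0.55) = 1.273, so K_p = 1.62/2.5 = 0.648.

K_p = 0.648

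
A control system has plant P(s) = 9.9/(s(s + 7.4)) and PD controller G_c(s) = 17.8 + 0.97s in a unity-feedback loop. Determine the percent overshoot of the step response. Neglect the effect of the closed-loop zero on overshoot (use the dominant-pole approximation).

7.28%

Forward path: (17.8 + 0.97s)·9.9/(s(s+7.4)). The closed-loop characteristic equation is s² + (7.4 + 9.9·0.97)s + 9.9·17.8 = 0.
That is s² + 17s + 176.2 = 0, so ω_n = 13.27 rad/s and ζ = 17/(2·13.27) = 0.6404.
%OS = 100·exp(−πζ/√(1−ζ²)) = 7.28%.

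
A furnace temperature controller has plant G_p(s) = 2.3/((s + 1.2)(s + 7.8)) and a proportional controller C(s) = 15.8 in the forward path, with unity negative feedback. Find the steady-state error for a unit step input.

The loop is type 0. Static position error constant K_pos = C(0)·G_p(0) = 15.8·0.2457 = 3.882.
Steady-state error to a unit step: e_ss = 1/(1+K_pos) = 1/4.882 = 0.205.

0.205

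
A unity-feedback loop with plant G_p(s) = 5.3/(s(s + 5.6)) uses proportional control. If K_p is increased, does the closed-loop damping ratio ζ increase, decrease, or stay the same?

ζ = 5.6/(2√(5.3K_p)); increasing K_p raises the denominator, so ζ falls.

decrease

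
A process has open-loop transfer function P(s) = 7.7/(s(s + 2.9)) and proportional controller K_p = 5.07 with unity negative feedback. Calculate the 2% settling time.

T_s ≈ 2.76 s

From 1 + K_pP(s) = 0: s² + 2.9s + 39.04 = 0 ⇒ ω_n = 6.248, ζ = 0.2321.
2% settling time T_s ≈ 4/(ζω_n) = 4/1.45 = 2.76 s.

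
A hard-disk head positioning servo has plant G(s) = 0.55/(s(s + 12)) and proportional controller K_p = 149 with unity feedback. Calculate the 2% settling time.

T_s ≈ 0.667 s

From 1 + K_pG(s) = 0: s² + 12s + 81.95 = 0 ⇒ ω_n = 9.053, ζ = 0.6628.
2% settling time T_s ≈ 4/(ζω_n) = 4/6 = 0.667 s.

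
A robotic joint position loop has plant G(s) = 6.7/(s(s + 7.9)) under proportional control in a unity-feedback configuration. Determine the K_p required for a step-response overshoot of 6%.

K_p = 5.23

From %OS = 100·exp(−πζ/√(1−ζ²)) = 6%, ζ = −ln(0.06)/√(π²+ln²(0.06)) = 0.6671.
Characteristic equation s² + 7.9s + 6.7K_p = 0 gives ζ = 7.9/(2√(6.7K_p)).
Setting ζ = 0.6671: √(6.7K_p) = 7.9/(2·0.6671) = 5.921, so K_p = 35.06/6.7 = 5.23.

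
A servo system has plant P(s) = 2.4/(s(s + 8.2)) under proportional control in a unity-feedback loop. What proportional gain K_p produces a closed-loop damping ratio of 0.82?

Closed-loop characteristic equation: s² + 8.2s + K_p·2.4 = 0.
So ω_n = √(2.4K_p) and 2ζω_n = 8.2, giving ζ = 8.2/(2√(2.4K_p)).
Setting ζ = 0.82: √(2.4K_p) = 8.2/(2·0.82) = 5, so K_p = 25/2.4 = 10.4.

K_p = 10.4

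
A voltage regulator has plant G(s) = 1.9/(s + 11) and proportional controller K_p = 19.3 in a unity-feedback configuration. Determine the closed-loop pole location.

Closed-loop transfer function: T(s) = K_p·G(s)/(1 + K_p·G(s)) = 36.67/(s + 11 + 36.67) = 36.67/(s + 47.67).
The closed-loop pole is at s = −47.67.

s = -47.67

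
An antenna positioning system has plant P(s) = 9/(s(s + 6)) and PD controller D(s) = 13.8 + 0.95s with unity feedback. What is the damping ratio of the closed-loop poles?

Forward path: (13.8 + 0.95s)·9/(s(s+6)). The closed-loop characteristic equation is s² + (6 + 9·0.95)s + 9·13.8 = 0.
That is s² + 14.55s + 124.2 = 0, so ω_n = 11.14 rad/s and ζ = 14.55/(2·11.14) = 0.6528.

ζ = 0.653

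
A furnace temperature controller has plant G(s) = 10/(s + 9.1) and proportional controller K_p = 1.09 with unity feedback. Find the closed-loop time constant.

Closed-loop transfer function: T(s) = K_p·G(s)/(1 + K_p·G(s)) = 10.9/(s + 9.1 + 10.9) = 10.9/(s + 20).
Time constant τ = 1/20 = 0.05 s.

τ = 0.05 s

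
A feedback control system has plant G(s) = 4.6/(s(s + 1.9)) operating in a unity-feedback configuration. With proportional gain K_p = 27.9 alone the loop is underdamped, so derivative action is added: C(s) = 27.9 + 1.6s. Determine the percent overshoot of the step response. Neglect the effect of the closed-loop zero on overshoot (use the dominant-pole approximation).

24.5%

Forward path: (27.9 + 1.6s)·4.6/(s(s+1.9)). The closed-loop characteristic equation is s² + (1.9 + 4.6·1.6)s + 4.6·27.9 = 0.
That is s² + 9.26s + 128.3 = 0, so ω_n = 11.33 rad/s and ζ = 9.26/(2·11.33) = 0.4087.
%OS = 100·exp(−πζ/√(1−ζ²)) = 24.5%.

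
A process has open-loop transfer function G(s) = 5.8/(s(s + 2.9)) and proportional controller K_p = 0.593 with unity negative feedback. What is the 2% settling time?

T_s ≈ 2.76 s

The closed-loop denominator s² + 2.9s + 3.439 gives ω_n = √3.439 = 1.855 and ζ = 2.9/(2ω_n) = 0.7819.
2% settling time T_s ≈ 4/(ζω_n) = 4/1.45 = 2.76 s.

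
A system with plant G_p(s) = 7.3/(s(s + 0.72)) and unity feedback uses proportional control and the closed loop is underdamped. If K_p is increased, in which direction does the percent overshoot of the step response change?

increase

ζ = 0.72/(2√(7.3K_p)) decreases as K_p grows; lower damping means more overshoot.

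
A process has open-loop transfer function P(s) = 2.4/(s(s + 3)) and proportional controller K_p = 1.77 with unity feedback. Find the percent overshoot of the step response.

3.57%

Closed-loop characteristic equation: s² + 3s + 4.248 = 0, so ω_n = 2.061 rad/s and ζ = 3/(2·2.061) = 0.7278.
%OS = 100·exp(−πζ/√(1−ζ²)) = 100·exp(−π·0.7278/√0.4703) = 3.57%.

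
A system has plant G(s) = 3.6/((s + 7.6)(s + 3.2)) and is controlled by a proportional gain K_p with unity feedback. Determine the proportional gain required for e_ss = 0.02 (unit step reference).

Steady-state error for a unit step on this type-0 loop is 1/(1 + K_p·G(0)).
G(0) = 0.148. Require 1/(1 + K_p·0.148) = 0.02, so 1 + 0.148·K_p = 50.
K_p = (50 − 1)/0.148 = 331.

K_p = 331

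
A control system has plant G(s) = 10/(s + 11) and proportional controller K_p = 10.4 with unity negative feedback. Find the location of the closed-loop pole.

s = -115

Closed-loop transfer function: T(s) = K_p·G(s)/(1 + K_p·G(s)) = 104/(s + 11 + 104) = 104/(s + 115).
The closed-loop pole is at s = −115.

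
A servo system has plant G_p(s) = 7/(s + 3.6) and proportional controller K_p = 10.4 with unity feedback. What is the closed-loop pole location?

s = -76.4

Closed-loop transfer function: T(s) = K_p·G_p(s)/(1 + K_p·G_p(s)) = 72.8/(s + 3.6 + 72.8) = 72.8/(s + 76.4).
The closed-loop pole is at s = −76.4.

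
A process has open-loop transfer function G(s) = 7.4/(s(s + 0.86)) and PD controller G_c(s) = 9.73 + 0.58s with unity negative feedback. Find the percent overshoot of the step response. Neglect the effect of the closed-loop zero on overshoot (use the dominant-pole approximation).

Forward path: (9.73 + 0.58s)·7.4/(s(s+0.86)). The closed-loop characteristic equation is s² + (0.86 + 7.4·0.58)s + 7.4·9.73 = 0.
That is s² + 5.152s + 72 = 0, so ω_n = 8.485 rad/s and ζ = 5.152/(2·8.485) = 0.3036.
%OS = 100·exp(−πζ/√(1−ζ²)) = 36.8%.

36.8%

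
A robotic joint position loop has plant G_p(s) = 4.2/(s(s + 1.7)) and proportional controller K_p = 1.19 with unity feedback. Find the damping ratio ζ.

The closed-loop denominator is s(s+1.7) + 1.19·4.2 = s² + 1.7s + 4.998.
So ω_n² = 4.998 ⇒ ω_n = 2.236 rad/s, and ζ = 1.7/(2ω_n) = 0.38.

ζ = 0.38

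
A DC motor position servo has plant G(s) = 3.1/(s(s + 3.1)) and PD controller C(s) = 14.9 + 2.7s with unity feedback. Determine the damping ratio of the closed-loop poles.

Forward path: (14.9 + 2.7s)·3.1/(s(s+3.1)). The closed-loop characteristic equation is s² + (3.1 + 3.1·2.7)s + 3.1·14.9 = 0.
That is s² + 11.47s + 46.19 = 0, so ω_n = 6.796 rad/s and ζ = 11.47/(2·6.796) = 0.8438.

ζ = 0.844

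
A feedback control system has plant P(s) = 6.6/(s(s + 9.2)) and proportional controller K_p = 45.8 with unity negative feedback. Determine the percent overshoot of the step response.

42.2%

The closed-loop denominator s² + 9.2s + 302.3 gives ω_n = √302.3 = 17.39 and ζ = 9.2/(2ω_n) = 0.2646.
%OS = 100·exp(−πζ/√(1−ζ²)) = 100·exp(−π·0.2646/√0.93) = 42.2%.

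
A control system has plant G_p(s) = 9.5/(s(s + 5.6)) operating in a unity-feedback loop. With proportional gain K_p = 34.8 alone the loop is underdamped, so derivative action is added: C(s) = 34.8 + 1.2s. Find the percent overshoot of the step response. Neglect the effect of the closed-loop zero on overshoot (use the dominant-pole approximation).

Forward path: (34.8 + 1.2s)·9.5/(s(s+5.6)). The closed-loop characteristic equation is s² + (5.6 + 9.5·1.2)s + 9.5·34.8 = 0.
That is s² + 17s + 330.6 = 0, so ω_n = 18.18 rad/s and ζ = 17/(2·18.18) = 0.4675.
%OS = 100·exp(−πζ/√(1−ζ²)) = 19%.

19%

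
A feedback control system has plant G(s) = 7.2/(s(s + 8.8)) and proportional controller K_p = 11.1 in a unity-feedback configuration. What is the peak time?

Closed-loop characteristic equation: s² + 8.8s + 79.92 = 0, so ω_n = 8.94 rad/s and ζ = 8.8/(2·8.94) = 0.4922.
Damped frequency ω_d = ω_n√(1−ζ²) = 7.782 rad/s, so peak time T_p = π/ω_d = 0.404 s.

T_p = 0.404 s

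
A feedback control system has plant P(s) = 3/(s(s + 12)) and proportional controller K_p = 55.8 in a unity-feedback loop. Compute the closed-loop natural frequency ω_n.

The closed-loop denominator is s(s+12) + 55.8·3 = s² + 12s + 167.4.
So ω_n² = 167.4 ⇒ ω_n = 12.94 rad/s, and ζ = 12/(2ω_n) = 0.464.

ω_n = 12.9 rad/s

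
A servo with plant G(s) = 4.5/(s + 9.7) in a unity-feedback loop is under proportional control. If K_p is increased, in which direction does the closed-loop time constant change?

decrease

The closed-loop bandwidth 9.7+K_p·4.5 grows with K_p, so τ shrinks.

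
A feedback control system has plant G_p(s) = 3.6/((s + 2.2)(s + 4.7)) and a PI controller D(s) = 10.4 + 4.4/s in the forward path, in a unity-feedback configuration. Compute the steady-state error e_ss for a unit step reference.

0

The open loop D(s)G_p(s) has a pole at the origin (type 1), so the static position error constant is infinite and e_ss = 1/(1+∞) = 0.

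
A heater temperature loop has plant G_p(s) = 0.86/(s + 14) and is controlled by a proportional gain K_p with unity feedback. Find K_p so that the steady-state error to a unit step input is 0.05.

K_p = 309

Steady-state error for a unit step on this type-0 loop is 1/(1 + K_p·G_p(0)).
G_p(0) = 0.06143. Require 1/(1 + K_p·0.06143) = 0.05, so 1 + 0.06143·K_p = 20.
K_p = (20 − 1)/0.06143 = 309.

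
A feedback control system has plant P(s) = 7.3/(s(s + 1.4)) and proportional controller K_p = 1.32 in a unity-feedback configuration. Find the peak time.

T_p = 1.04 s

From 1 + K_pP(s) = 0: s² + 1.4s + 9.636 = 0 ⇒ ω_n = 3.104, ζ = 0.2255.
Damped frequency ω_d = ω_n√(1−ζ²) = 3.024 rad/s, so peak time T_p = π/ω_d = 1.04 s.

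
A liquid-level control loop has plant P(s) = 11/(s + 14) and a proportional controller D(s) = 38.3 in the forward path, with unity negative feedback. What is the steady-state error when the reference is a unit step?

The loop is type 0. Static position error constant K_pos = D(0)·P(0) = 38.3·0.7857 = 30.09.
Steady-state error to a unit step: e_ss = 1/(1+K_pos) = 1/31.09 = 0.0322.

0.0322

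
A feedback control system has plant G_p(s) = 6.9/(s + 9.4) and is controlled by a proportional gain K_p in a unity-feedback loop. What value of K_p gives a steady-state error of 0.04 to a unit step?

K_p = 32.7

The loop is type 0, so e_ss(step) = 1/(1 + K_pos) with K_pos = K_p·G_p(0).
G_p(0) = 0.734. Require 1/(1 + K_p·0.734) = 0.04, so 1 + 0.734·K_p = 25.
K_p = (25 − 1)/0.734 = 32.7.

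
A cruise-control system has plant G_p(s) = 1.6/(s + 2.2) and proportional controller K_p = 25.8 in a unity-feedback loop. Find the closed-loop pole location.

s = -43.48

Closed-loop transfer function: T(s) = K_p·G_p(s)/(1 + K_p·G_p(s)) = 41.28/(s + 2.2 + 41.28) = 41.28/(s + 43.48).
The closed-loop pole is at s = −43.48.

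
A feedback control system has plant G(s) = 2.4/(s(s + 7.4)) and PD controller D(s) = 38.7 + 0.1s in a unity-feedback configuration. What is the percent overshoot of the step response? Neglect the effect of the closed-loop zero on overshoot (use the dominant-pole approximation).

25.8%

Forward path: (38.7 + 0.1s)·2.4/(s(s+7.4)). The closed-loop characteristic equation is s² + (7.4 + 2.4·0.1)s + 2.4·38.7 = 0.
That is s² + 7.64s + 92.88 = 0, so ω_n = 9.637 rad/s and ζ = 7.64/(2·9.637) = 0.3964.
%OS = 100·exp(−πζ/√(1−ζ²)) = 25.8%.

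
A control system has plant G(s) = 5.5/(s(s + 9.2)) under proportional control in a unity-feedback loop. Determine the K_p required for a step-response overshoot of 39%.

K_p = 46.7

From %OS = 100·exp(−πζ/√(1−ζ²)) = 39%, ζ = −ln(0.39)/√(π²+ln²(0.39)) = 0.2871.
Characteristic equation s² + 9.2s + 5.5K_p = 0 gives ζ = 9.2/(2√(5.5K_p)).
Setting ζ = 0.2871: √(5.5K_p) = 9.2/(2·0.2871) = 16.02, so K_p = 256.7/5.5 = 46.7.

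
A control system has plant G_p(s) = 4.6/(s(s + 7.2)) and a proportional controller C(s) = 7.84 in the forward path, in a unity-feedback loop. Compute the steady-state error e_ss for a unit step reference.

The open loop C(s)G_p(s) has a pole at the origin (type 1), so the static position error constant is infinite and e_ss = 1/(1+∞) = 0.

0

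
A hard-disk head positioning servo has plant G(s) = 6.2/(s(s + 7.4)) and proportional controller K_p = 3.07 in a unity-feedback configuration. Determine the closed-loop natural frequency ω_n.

With unity feedback the closed-loop characteristic equation is s² + 7.4s + 3.07·6.2 = s² + 7.4s + 19.03 = 0.
Matching s² + 2ζω_n s + ω_n²: ω_n = √19.03 = 4.363 rad/s and 2ζω_n = 7.4, so ζ = 7.4/(2·4.363) = 0.848.

ω_n = 4.36 rad/s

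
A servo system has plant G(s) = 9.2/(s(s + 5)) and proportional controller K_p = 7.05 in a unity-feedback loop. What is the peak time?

T_p = 0.41 s

Closed-loop characteristic equation: s² + 5s + 64.86 = 0, so ω_n = 8.054 rad/s and ζ = 5/(2·8.054) = 0.3104.
Damped frequency ω_d = ω_n√(1−ζ²) = 7.656 rad/s, so peak time T_p = π/ω_d = 0.41 s.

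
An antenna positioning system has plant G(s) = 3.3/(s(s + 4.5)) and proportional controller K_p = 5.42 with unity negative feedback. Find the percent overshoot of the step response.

Closed-loop characteristic equation: s² + 4.5s + 17.89 = 0, so ω_n = 4.229 rad/s and ζ = 4.5/(2·4.229) = 0.532.
%OS = 100·exp(−πζ/√(1−ζ²)) = 100·exp(−π·0.532/√0.717) = 13.9%.

13.9%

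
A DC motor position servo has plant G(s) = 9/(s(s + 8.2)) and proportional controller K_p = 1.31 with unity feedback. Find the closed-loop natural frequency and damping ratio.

With unity feedback the closed-loop characteristic equation is s² + 8.2s + 1.31·9 = s² + 8.2s + 11.79 = 0.
So ω_n² = 11.79 ⇒ ω_n = 3.434 rad/s, and ζ = 8.2/(2ω_n) = 1.19.

ω_n = 3.43 rad/s, ζ = 1.19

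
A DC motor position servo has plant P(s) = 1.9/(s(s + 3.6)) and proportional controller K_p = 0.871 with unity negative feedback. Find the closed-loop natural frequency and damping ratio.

With unity feedback the closed-loop characteristic equation is s² + 3.6s + 0.871·1.9 = s² + 3.6s + 1.655 = 0.
Matching s² + 2ζω_n s + ω_n²: ω_n = √1.655 = 1.286 rad/s and 2ζω_n = 3.6, so ζ = 3.6/(2·1.286) = 1.4.

ω_n = 1.29 rad/s, ζ = 1.4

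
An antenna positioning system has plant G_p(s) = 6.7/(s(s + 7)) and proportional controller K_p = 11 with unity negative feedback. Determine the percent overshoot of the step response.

Closed-loop characteristic equation: s² + 7s + 73.7 = 0, so ω_n = 8.585 rad/s and ζ = 7/(2·8.585) = 0.4077.
%OS = 100·exp(−πζ/√(1−ζ²)) = 100·exp(−π·0.4077/√0.8338) = 24.6%.

24.6%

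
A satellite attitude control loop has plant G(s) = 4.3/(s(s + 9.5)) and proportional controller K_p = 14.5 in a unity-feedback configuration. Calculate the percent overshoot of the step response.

Closed-loop characteristic equation: s² + 9.5s + 62.35 = 0, so ω_n = 7.896 rad/s and ζ = 9.5/(2·7.896) = 0.6016.
%OS = 100·exp(−πζ/√(1−ζ²)) = 100·exp(−π·0.6016/√0.6381) = 9.39%.

9.39%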